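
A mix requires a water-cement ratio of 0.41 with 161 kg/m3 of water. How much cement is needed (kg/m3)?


Cement = water / (w/c)
= 161 / 0.41
= 392.7 kg/m3

392.7


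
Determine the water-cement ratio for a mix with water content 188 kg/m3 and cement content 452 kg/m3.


w/c = water / cement
w/c = 188 / 452 = 0.416

0.416


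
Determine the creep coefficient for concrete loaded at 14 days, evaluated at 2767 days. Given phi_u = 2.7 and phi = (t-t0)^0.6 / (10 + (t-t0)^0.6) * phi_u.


dt = 2767 - 14 = 2753
phi = 2753^0.6 / (10 + 2753^0.6) * 2.7
= 2.485

2.485


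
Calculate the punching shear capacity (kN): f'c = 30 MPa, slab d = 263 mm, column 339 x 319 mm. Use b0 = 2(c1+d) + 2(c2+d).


b0 = 2*(339 + 263) + 2*(319 + 263) = 2368 mm
Vc = 0.33 * sqrt(30) * 2368 * 263 / 1000
= 1125.67 kN

1125.67


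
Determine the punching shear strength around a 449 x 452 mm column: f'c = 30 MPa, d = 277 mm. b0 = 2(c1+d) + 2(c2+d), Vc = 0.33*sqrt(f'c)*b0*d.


b0 = 2*(449 + 277) + 2*(452 + 277) = 2910 mm
Vc = 0.33 * sqrt(30) * 2910 * 277 / 1000
= 1456.96 kN

1456.96


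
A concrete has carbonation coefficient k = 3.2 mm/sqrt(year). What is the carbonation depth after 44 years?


depth = k * sqrt(t)
= 3.2 * sqrt(44)
= 21.23 mm

21.23


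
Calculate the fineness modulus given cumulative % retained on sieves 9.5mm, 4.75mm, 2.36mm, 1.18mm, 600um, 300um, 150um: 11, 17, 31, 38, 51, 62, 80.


FM = sum(cumulative % retained) / 100
= 290 / 100
= 2.9

2.9


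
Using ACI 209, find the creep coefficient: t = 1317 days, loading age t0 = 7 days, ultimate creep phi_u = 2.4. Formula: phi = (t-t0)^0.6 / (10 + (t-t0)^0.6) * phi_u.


dt = 1317 - 7 = 1310
phi = 1310^0.6 / (10 + 1310^0.6) * 2.4
= 2.115

2.115


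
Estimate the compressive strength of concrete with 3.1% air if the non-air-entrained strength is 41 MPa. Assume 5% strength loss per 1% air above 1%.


Strength loss = (3.1 - 1) * 5 = 10.5%
f'c = 41 * (1 - 10.5/100)
= 36.7 MPa

36.7


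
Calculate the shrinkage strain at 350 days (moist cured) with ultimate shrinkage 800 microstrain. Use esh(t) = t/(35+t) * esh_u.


esh(350) = 350 / (35 + 350) * 800
= 350 / 385 * 800
= 727.3 microstrain

727.3


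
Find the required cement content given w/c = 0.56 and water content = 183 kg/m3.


Cement = water / (w/c)
= 183 / 0.56
= 326.8 kg/m3

326.8


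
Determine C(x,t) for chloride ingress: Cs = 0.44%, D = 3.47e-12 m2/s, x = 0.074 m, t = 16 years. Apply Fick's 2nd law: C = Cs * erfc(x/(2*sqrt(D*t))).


t_seconds = 16 * 365.25 * 24 * 3600 = 504921600.0 s
arg = 0.074 / (2 * sqrt(3.47e-12 * 504921600.0))
= 0.8839
erfc(0.8839) = 0.2113
C = 0.44 * 0.2113 = 0.093%

0.093


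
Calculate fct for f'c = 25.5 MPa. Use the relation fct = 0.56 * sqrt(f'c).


fct = 0.56 * sqrt(25.5)
= 0.56 * 5.05
= 2.828 MPa

2.828


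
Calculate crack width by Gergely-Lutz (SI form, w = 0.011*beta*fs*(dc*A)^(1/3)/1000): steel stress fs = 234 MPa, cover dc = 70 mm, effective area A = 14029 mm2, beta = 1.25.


w = 0.011 * beta * fs * (dc * A)^(1/3) / 1000
= 0.011 * 1.25 * 234 * (70 * 14029)^(1/3) / 1000
= 0.32 mm

0.32


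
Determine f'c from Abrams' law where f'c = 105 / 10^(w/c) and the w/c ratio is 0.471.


f'c = 105 / 10^0.471
= 105 / 2.958
= 35.5 MPa

35.5


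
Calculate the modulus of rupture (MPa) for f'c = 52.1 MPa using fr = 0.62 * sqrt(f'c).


fr = 0.62 * sqrt(52.1)
= 4.475 MPa

4.475


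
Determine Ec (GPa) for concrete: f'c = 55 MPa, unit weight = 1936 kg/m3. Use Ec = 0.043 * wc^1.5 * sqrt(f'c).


Ec = 0.043 * 1936^1.5 * sqrt(55) / 1000
= 27.16 GPa

27.16


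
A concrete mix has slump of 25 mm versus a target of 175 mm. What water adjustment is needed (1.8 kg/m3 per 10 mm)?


Difference = 175 - 25 = 150 mm
Water adjustment = 150 * 1.8 / 10 = 27.0 kg/m3

27.0


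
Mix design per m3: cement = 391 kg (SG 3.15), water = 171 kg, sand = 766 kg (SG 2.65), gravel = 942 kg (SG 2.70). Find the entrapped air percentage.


Vol cement = 391 / (3.15 * 1000) = 0.124127 m3
Vol water = 171 / 1000 = 0.171 m3
Vol sand = 766 / (2.65 * 1000) = 0.289057 m3
Vol gravel = 942 / (2.70 * 1000) = 0.348889 m3
Total solid + water volume = 0.933072 m3
Air = (1 - 0.933072) * 100 = 6.69%

6.69


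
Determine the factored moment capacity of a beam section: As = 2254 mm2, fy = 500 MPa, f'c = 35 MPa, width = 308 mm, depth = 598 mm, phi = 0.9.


a = As * fy / (0.85 * f'c * b)
= 2254 * 500 / (0.85 * 35 * 308)
= 122.9947 mm
Mn = As * fy * (d - a/2) / 10^6
= 604.6385 kN-m
phi*Mn = 0.9 * 604.6385 = 544.17 kN-m

544.17


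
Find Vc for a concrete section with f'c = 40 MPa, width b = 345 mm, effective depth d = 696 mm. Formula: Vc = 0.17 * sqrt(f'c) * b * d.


Vc = 0.17 * sqrt(40) * 345 * 696 / 1000
= 258.17 kN

258.17


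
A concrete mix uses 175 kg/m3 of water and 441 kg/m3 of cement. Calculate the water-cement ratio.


w/c = water / cement
w/c = 175 / 441 = 0.397

0.397


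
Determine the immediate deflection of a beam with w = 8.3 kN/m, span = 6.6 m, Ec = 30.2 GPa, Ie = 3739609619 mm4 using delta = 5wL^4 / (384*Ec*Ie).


Convert: L = 6.6 m = 6600 mm, Ec = 30.2 GPa = 30200 MPa
delta = 5 * 8.3 * 6600^4 / (384 * 30200 * 3739609619)
= 1.82 mm

1.82


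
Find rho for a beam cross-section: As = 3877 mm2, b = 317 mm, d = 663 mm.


rho = As / (b * d)
= 3877 / (317 * 663)
= 0.0184

0.0184


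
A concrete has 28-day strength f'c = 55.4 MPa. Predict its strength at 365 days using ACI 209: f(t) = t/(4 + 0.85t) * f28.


f(365) = 365 / (4 + 0.85 * 365) * 55.4
= 365 / 314.25 * 55.4
= 64.35 MPa

64.35


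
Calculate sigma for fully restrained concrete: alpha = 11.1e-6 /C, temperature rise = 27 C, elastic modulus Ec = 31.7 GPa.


sigma = alpha * dT * Ec
= 11.1e-6 * 27 * 31.7 * 1000
= 9.5 MPa

9.5


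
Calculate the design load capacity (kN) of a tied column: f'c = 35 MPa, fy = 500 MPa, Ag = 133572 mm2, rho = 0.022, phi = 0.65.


Ast = rho * Ag = 0.022 * 133572 = 2938.584 mm2
phi*Pn = 0.65 * 0.80 * (0.85 * 35 * (133572 - 2938.584) + 500 * 2938.584) / 1000
= 2784.93 kN

2784.93


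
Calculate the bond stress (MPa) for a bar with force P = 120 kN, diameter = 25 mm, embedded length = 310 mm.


u = P / (pi * db * ld)
= 120 * 1000 / (pi * 25 * 310)
= 4.929 MPa

4.929


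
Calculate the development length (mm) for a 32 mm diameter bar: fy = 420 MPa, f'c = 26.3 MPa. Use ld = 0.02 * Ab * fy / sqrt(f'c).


Ab = pi * 32^2 / 4 = 804.248 mm2
ld = 0.02 * 804.248 * 420 / sqrt(26.3)
= 1317.3 mm

1317.3


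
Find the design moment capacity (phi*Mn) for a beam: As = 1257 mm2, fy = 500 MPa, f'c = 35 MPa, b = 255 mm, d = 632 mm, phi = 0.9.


a = As * fy / (0.85 * f'c * b)
= 1257 * 500 / (0.85 * 35 * 255)
= 82.8473 mm
Mn = As * fy * (d - a/2) / 10^6
= 371.1772 kN-m
phi*Mn = 0.9 * 371.1772 = 334.06 kN-m

334.06


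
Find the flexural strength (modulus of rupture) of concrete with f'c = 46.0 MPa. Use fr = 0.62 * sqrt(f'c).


fr = 0.62 * sqrt(46.0)
= 4.205 MPa

4.205


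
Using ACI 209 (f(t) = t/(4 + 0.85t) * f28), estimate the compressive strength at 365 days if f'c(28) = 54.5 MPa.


f(365) = 365 / (4 + 0.85 * 365) * 54.5
= 365 / 314.25 * 54.5
= 63.3 MPa

63.3


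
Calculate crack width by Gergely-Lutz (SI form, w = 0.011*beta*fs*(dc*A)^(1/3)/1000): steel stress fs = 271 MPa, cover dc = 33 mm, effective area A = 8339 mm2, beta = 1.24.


w = 0.011 * beta * fs * (dc * A)^(1/3) / 1000
= 0.011 * 1.24 * 271 * (33 * 8339)^(1/3) / 1000
= 0.24 mm

0.24


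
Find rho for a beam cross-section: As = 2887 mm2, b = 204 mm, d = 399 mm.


rho = As / (b * d)
= 2887 / (204 * 399)
= 0.0355

0.0355


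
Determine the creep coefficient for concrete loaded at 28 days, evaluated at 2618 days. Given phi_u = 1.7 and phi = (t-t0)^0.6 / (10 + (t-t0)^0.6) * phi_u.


dt = 2618 - 28 = 2590
phi = 2590^0.6 / (10 + 2590^0.6) * 1.7
= 1.56

1.56


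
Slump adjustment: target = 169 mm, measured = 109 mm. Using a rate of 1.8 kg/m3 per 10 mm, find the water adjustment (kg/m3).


Difference = 169 - 109 = 60 mm
Water adjustment = 60 * 1.8 / 10 = 10.8 kg/m3

10.8


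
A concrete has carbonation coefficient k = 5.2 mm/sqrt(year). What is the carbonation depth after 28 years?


depth = k * sqrt(t)
= 5.2 * sqrt(28)
= 27.52 mm

27.52


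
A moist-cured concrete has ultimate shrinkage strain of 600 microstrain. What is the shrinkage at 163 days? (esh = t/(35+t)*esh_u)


esh(163) = 163 / (35 + 163) * 600
= 163 / 198 * 600
= 493.9 microstrain

493.9


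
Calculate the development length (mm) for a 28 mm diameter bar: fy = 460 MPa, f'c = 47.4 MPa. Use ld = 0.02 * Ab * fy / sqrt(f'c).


Ab = pi * 28^2 / 4 = 615.752 mm2
ld = 0.02 * 615.752 * 460 / sqrt(47.4)
= 822.8 mm

822.8


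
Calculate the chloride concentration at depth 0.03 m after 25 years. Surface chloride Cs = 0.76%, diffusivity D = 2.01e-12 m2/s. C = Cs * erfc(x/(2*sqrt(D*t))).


t_seconds = 25 * 365.25 * 24 * 3600 = 788940000.0 s
arg = 0.03 / (2 * sqrt(2.01e-12 * 788940000.0))
= 0.3767
erfc(0.3767) = 0.5942
C = 0.76 * 0.5942 = 0.4516%

0.4516


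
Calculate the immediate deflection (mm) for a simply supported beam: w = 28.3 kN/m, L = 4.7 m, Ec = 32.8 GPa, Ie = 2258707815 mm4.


Convert: L = 4.7 m = 4700 mm, Ec = 32.8 GPa = 32800 MPa
delta = 5 * 28.3 * 4700^4 / (384 * 32800 * 2258707815)
= 2.43 mm

2.43


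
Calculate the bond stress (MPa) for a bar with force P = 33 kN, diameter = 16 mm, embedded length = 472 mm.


u = P / (pi * db * ld)
= 33 * 1000 / (pi * 16 * 472)
= 1.391 MPa

1.391


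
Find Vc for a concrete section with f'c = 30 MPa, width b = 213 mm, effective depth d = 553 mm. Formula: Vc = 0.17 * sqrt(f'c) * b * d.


Vc = 0.17 * sqrt(30) * 213 * 553 / 1000
= 109.68 kN

109.68


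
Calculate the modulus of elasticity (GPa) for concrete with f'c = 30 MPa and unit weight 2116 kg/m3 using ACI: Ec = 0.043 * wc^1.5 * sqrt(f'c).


Ec = 0.043 * 2116^1.5 * sqrt(30) / 1000
= 22.92 GPa

22.92


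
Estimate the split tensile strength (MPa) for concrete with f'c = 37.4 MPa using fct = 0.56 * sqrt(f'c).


fct = 0.56 * sqrt(37.4)
= 0.56 * 6.116
= 3.425 MPa

3.425


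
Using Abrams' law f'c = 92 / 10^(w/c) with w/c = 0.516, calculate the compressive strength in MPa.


f'c = 92 / 10^0.516
= 92 / 3.281
= 28.04 MPa

28.04


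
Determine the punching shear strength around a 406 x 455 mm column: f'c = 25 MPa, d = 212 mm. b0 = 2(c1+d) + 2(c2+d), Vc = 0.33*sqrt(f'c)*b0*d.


b0 = 2*(406 + 212) + 2*(455 + 212) = 2570 mm
Vc = 0.33 * sqrt(25) * 2570 * 212 / 1000
= 898.99 kN

898.99


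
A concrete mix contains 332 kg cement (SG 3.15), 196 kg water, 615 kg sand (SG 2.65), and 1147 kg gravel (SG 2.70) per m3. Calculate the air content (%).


Vol cement = 332 / (3.15 * 1000) = 0.105397 m3
Vol water = 196 / 1000 = 0.196 m3
Vol sand = 615 / (2.65 * 1000) = 0.232075 m3
Vol gravel = 1147 / (2.70 * 1000) = 0.424815 m3
Total solid + water volume = 0.958287 m3
Air = (1 - 0.958287) * 100 = 4.17%

4.17


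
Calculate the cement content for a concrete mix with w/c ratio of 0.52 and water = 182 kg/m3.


Cement = water / (w/c)
= 182 / 0.52
= 350.0 kg/m3

350.0


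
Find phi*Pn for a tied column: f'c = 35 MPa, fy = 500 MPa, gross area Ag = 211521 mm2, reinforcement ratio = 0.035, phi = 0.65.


Ast = rho * Ag = 0.035 * 211521 = 7403.235 mm2
phi*Pn = 0.65 * 0.80 * (0.85 * 35 * (211521 - 7403.235) + 500 * 7403.235) / 1000
= 5082.54 kN

5082.54


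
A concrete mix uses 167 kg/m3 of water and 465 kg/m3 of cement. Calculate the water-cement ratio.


w/c = water / cement
w/c = 167 / 465 = 0.359

0.359


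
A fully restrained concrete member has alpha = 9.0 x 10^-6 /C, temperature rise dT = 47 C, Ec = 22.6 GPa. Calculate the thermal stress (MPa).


sigma = alpha * dT * Ec
= 9.0e-6 * 47 * 22.6 * 1000
= 9.56 MPa

9.56


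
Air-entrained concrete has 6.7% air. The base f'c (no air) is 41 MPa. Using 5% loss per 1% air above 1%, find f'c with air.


Strength loss = (6.7 - 1) * 5 = 28.5%
f'c = 41 * (1 - 28.5/100)
= 29.32 MPa

29.32


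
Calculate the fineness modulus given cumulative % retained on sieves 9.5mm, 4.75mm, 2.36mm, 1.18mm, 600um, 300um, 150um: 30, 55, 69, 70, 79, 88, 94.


FM = sum(cumulative % retained) / 100
= 485 / 100
= 4.85

4.85


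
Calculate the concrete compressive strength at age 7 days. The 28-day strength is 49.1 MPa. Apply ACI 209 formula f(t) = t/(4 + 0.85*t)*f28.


f(7) = 7 / (4 + 0.85 * 7) * 49.1
= 7 / 9.95 * 49.1
= 34.54 MPa

34.54


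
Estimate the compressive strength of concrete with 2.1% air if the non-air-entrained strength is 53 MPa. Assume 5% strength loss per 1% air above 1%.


Strength loss = (2.1 - 1) * 5 = 5.5%
f'c = 53 * (1 - 5.5/100)
= 50.09 MPa

50.09


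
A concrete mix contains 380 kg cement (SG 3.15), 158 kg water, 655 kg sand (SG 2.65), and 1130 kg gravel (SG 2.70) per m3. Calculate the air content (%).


Vol cement = 380 / (3.15 * 1000) = 0.120635 m3
Vol water = 158 / 1000 = 0.158 m3
Vol sand = 655 / (2.65 * 1000) = 0.24717 m3
Vol gravel = 1130 / (2.70 * 1000) = 0.418519 m3
Total solid + water volume = 0.944323 m3
Air = (1 - 0.944323) * 100 = 5.57%

5.57


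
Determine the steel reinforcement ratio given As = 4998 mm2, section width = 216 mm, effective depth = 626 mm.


rho = As / (b * d)
= 4998 / (216 * 626)
= 0.037

0.037


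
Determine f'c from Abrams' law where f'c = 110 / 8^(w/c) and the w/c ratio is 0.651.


f'c = 110 / 8^0.651
= 110 / 3.872
= 28.41 MPa

28.41


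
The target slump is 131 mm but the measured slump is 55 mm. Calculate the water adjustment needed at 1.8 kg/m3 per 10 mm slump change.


Difference = 131 - 55 = 76 mm
Water adjustment = 76 * 1.8 / 10 = 13.7 kg/m3

13.7


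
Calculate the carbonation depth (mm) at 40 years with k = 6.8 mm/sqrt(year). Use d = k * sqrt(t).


depth = k * sqrt(t)
= 6.8 * sqrt(40)
= 43.01 mm

43.01


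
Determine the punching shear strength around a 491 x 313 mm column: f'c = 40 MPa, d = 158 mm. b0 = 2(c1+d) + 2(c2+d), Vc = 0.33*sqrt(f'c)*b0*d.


b0 = 2*(491 + 158) + 2*(313 + 158) = 2240 mm
Vc = 0.33 * sqrt(40) * 2240 * 158 / 1000
= 738.67 kN

738.67


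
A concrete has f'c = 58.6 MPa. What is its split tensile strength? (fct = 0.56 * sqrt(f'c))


fct = 0.56 * sqrt(58.6)
= 0.56 * 7.655
= 4.287 MPa

4.287


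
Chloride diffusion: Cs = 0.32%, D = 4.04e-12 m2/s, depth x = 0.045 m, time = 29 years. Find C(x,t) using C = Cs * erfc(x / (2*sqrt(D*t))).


t_seconds = 29 * 365.25 * 24 * 3600 = 915170400.0 s
arg = 0.045 / (2 * sqrt(4.04e-12 * 915170400.0))
= 0.37
erfc(0.37) = 0.6008
C = 0.32 * 0.6008 = 0.1922%

0.1922


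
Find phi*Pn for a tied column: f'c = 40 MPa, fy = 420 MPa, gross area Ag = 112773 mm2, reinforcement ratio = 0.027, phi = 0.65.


Ast = rho * Ag = 0.027 * 112773 = 3044.871 mm2
phi*Pn = 0.65 * 0.80 * (0.85 * 40 * (112773 - 3044.871) + 420 * 3044.871) / 1000
= 2604.99 kN

2604.99


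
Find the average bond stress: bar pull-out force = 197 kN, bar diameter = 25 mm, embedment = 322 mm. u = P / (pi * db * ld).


u = P / (pi * db * ld)
= 197 * 1000 / (pi * 25 * 322)
= 7.79 MPa

7.79


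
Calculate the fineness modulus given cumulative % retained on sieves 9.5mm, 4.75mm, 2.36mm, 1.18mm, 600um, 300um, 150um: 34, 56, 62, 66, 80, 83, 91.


FM = sum(cumulative % retained) / 100
= 472 / 100
= 4.72

4.72


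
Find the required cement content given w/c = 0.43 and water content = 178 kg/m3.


Cement = water / (w/c)
= 178 / 0.43
= 414.0 kg/m3

414.0


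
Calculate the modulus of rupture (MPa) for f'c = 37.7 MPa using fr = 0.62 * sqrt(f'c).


fr = 0.62 * sqrt(37.7)
= 3.807 MPa

3.807


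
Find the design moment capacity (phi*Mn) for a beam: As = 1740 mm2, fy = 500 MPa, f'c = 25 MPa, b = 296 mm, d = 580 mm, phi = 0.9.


a = As * fy / (0.85 * f'c * b)
= 1740 * 500 / (0.85 * 25 * 296)
= 138.3148 mm
Mn = As * fy * (d - a/2) / 10^6
= 444.4331 kN-m
phi*Mn = 0.9 * 444.4331 = 399.99 kN-m

399.99


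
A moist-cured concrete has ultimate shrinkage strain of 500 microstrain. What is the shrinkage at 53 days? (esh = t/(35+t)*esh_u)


esh(53) = 53 / (35 + 53) * 500
= 53 / 88 * 500
= 301.1 microstrain

301.1


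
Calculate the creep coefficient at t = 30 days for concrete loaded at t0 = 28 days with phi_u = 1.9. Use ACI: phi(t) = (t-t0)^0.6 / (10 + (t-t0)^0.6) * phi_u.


dt = 30 - 28 = 2
phi = 2^0.6 / (10 + 2^0.6) * 1.9
= 0.25

0.25


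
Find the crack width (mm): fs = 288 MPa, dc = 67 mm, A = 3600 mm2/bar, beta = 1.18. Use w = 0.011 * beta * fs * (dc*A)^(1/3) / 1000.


w = 0.011 * beta * fs * (dc * A)^(1/3) / 1000
= 0.011 * 1.18 * 288 * (67 * 3600)^(1/3) / 1000
= 0.233 mm

0.233


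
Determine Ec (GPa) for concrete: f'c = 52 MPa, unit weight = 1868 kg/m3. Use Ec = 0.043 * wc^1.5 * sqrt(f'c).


Ec = 0.043 * 1868^1.5 * sqrt(52) / 1000
= 25.03 GPa

25.03


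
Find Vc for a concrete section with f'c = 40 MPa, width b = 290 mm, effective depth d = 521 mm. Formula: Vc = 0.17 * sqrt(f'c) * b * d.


Vc = 0.17 * sqrt(40) * 290 * 521 / 1000
= 162.45 kN

162.45


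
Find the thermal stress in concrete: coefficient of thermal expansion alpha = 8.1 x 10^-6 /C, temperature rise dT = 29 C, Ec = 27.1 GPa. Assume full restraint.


sigma = alpha * dT * Ec
= 8.1e-6 * 29 * 27.1 * 1000
= 6.366 MPa

6.366


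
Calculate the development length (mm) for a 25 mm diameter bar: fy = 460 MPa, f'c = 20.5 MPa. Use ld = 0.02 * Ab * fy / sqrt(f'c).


Ab = pi * 25^2 / 4 = 490.874 mm2
ld = 0.02 * 490.874 * 460 / sqrt(20.5)
= 997.4 mm

997.4


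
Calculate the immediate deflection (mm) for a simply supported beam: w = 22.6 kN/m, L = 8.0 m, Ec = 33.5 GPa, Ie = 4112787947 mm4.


Convert: L = 8.0 m = 8000 mm, Ec = 33.5 GPa = 33500 MPa
delta = 5 * 22.6 * 8000^4 / (384 * 33500 * 4112787947)
= 8.75 mm

8.75


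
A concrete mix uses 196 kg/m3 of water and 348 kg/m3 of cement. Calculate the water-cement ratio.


w/c = water / cement
w/c = 196 / 348 = 0.563

0.563


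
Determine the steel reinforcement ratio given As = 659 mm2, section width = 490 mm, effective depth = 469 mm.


rho = As / (b * d)
= 659 / (490 * 469)
= 0.0029

0.0029


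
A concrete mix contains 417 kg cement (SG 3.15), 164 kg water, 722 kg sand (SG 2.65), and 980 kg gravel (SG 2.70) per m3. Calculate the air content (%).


Vol cement = 417 / (3.15 * 1000) = 0.132381 m3
Vol water = 164 / 1000 = 0.164 m3
Vol sand = 722 / (2.65 * 1000) = 0.272453 m3
Vol gravel = 980 / (2.70 * 1000) = 0.362963 m3
Total solid + water volume = 0.931797 m3
Air = (1 - 0.931797) * 100 = 6.82%

6.82


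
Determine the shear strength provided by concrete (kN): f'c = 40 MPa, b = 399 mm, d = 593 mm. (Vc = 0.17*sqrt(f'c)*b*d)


Vc = 0.17 * sqrt(40) * 399 * 593 / 1000
= 254.39 kN

254.39


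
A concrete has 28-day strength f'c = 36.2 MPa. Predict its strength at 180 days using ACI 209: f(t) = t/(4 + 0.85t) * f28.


f(180) = 180 / (4 + 0.85 * 180) * 36.2
= 180 / 157.0 * 36.2
= 41.5 MPa

41.5


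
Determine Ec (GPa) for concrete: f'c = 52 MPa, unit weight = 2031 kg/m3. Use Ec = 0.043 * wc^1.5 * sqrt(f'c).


Ec = 0.043 * 2031^1.5 * sqrt(52) / 1000
= 28.38 GPa

28.38


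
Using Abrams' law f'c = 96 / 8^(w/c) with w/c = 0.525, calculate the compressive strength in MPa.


f'c = 96 / 8^0.525
= 96 / 2.979
= 32.22 MPa

32.22


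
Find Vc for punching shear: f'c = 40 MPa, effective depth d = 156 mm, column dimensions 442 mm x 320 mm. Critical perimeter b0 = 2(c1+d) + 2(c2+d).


b0 = 2*(442 + 156) + 2*(320 + 156) = 2148 mm
Vc = 0.33 * sqrt(40) * 2148 * 156 / 1000
= 699.36 kN

699.36


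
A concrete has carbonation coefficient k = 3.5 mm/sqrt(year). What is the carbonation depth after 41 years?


depth = k * sqrt(t)
= 3.5 * sqrt(41)
= 22.41 mm

22.41


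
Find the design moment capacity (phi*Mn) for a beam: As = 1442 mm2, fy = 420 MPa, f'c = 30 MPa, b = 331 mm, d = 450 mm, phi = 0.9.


a = As * fy / (0.85 * f'c * b)
= 1442 * 420 / (0.85 * 30 * 331)
= 71.754 mm
Mn = As * fy * (d - a/2) / 10^6
= 250.8094 kN-m
phi*Mn = 0.9 * 250.8094 = 225.73 kN-m

225.73


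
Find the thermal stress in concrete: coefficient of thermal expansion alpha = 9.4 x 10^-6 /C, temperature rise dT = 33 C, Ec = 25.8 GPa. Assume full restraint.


sigma = alpha * dT * Ec
= 9.4e-6 * 33 * 25.8 * 1000
= 8.003 MPa

8.003


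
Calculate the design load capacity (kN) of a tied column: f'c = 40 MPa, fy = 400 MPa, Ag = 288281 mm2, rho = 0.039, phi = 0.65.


Ast = rho * Ag = 0.039 * 288281 = 11242.959 mm2
phi*Pn = 0.65 * 0.80 * (0.85 * 40 * (288281 - 11242.959) + 400 * 11242.959) / 1000
= 7236.57 kN

7236.57


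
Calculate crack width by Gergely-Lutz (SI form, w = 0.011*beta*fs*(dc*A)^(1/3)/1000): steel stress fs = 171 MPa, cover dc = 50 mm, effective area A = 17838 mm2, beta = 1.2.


w = 0.011 * beta * fs * (dc * A)^(1/3) / 1000
= 0.011 * 1.2 * 171 * (50 * 17838)^(1/3) / 1000
= 0.217 mm

0.217


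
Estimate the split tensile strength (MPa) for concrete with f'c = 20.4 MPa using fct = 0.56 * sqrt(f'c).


fct = 0.56 * sqrt(20.4)
= 0.56 * 4.517
= 2.529 MPa

2.529


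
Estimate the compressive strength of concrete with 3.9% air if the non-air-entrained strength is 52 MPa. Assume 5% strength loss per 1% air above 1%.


Strength loss = (3.9 - 1) * 5 = 14.5%
f'c = 52 * (1 - 14.5/100)
= 44.46 MPa

44.46


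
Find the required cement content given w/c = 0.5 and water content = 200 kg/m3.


Cement = water / (w/c)
= 200 / 0.5
= 400.0 kg/m3

400.0


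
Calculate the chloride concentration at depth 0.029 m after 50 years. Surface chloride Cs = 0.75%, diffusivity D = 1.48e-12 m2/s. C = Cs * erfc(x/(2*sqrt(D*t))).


t_seconds = 50 * 365.25 * 24 * 3600 = 1577880000.0 s
arg = 0.029 / (2 * sqrt(1.48e-12 * 1577880000.0))
= 0.3001
erfc(0.3001) = 0.6713
C = 0.75 * 0.6713 = 0.5035%

0.5035


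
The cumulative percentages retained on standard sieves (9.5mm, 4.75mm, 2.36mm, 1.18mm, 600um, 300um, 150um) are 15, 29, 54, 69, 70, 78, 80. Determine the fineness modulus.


FM = sum(cumulative % retained) / 100
= 395 / 100
= 3.95

3.95


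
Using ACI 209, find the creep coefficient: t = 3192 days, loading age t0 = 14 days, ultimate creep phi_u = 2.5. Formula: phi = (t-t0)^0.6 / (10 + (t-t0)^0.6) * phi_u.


dt = 3192 - 14 = 3178
phi = 3178^0.6 / (10 + 3178^0.6) * 2.5
= 2.317

2.317


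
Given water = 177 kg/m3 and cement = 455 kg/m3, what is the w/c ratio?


w/c = water / cement
w/c = 177 / 455 = 0.389

0.389


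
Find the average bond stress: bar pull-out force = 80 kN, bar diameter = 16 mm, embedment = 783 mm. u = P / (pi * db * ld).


u = P / (pi * db * ld)
= 80 * 1000 / (pi * 16 * 783)
= 2.033 MPa

2.033


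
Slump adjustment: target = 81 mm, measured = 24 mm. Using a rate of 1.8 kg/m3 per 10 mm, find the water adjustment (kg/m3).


Difference = 81 - 24 = 57 mm
Water adjustment = 57 * 1.8 / 10 = 10.3 kg/m3

10.3


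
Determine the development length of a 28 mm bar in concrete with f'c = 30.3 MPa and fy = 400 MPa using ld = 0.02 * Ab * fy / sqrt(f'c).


Ab = pi * 28^2 / 4 = 615.752 mm2
ld = 0.02 * 615.752 * 400 / sqrt(30.3)
= 894.9 mm

894.9


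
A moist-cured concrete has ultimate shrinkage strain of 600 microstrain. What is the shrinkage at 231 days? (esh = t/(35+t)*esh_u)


esh(231) = 231 / (35 + 231) * 600
= 231 / 266 * 600
= 521.1 microstrain

521.1


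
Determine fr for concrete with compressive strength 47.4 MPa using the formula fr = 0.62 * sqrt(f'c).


fr = 0.62 * sqrt(47.4)
= 4.269 MPa

4.269


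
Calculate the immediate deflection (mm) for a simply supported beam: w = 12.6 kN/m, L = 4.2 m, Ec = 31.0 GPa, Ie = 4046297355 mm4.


Convert: L = 4.2 m = 4200 mm, Ec = 31.0 GPa = 31000 MPa
delta = 5 * 12.6 * 4200^4 / (384 * 31000 * 4046297355)
= 0.41 mm

0.41


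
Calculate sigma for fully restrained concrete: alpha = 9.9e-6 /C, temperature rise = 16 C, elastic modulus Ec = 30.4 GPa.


sigma = alpha * dT * Ec
= 9.9e-6 * 16 * 30.4 * 1000
= 4.815 MPa

4.815


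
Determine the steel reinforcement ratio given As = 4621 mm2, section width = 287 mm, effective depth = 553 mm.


rho = As / (b * d)
= 4621 / (287 * 553)
= 0.0291

0.0291


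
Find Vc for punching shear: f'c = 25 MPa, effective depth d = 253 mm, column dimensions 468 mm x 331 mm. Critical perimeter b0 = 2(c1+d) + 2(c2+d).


b0 = 2*(468 + 253) + 2*(331 + 253) = 2610 mm
Vc = 0.33 * sqrt(25) * 2610 * 253 / 1000
= 1089.54 kN

1089.54


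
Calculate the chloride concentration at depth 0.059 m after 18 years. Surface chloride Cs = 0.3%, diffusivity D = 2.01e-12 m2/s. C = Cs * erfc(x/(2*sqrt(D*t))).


t_seconds = 18 * 365.25 * 24 * 3600 = 568036800.0 s
arg = 0.059 / (2 * sqrt(2.01e-12 * 568036800.0))
= 0.873
erfc(0.873) = 0.217
C = 0.3 * 0.217 = 0.0651%

0.0651


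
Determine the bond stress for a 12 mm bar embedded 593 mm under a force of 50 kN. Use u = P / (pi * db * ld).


u = P / (pi * db * ld)
= 50 * 1000 / (pi * 12 * 593)
= 2.237 MPa

2.237


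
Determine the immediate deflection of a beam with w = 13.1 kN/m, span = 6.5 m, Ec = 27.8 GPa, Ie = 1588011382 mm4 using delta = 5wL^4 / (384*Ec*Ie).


Convert: L = 6.5 m = 6500 mm, Ec = 27.8 GPa = 27800 MPa
delta = 5 * 13.1 * 6500^4 / (384 * 27800 * 1588011382)
= 6.9 mm

6.9


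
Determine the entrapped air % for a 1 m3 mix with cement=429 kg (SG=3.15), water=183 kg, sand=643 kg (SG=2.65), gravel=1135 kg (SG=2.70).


Vol cement = 429 / (3.15 * 1000) = 0.13619 m3
Vol water = 183 / 1000 = 0.183 m3
Vol sand = 643 / (2.65 * 1000) = 0.242642 m3
Vol gravel = 1135 / (2.70 * 1000) = 0.42037 m3
Total solid + water volume = 0.982202 m3
Air = (1 - 0.982202) * 100 = 1.78%

1.78


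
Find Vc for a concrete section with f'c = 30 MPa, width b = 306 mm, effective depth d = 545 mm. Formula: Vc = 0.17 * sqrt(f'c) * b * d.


Vc = 0.17 * sqrt(30) * 306 * 545 / 1000
= 155.28 kN

155.28


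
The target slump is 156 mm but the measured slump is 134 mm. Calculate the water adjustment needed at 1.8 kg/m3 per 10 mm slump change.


Difference = 156 - 134 = 22 mm
Water adjustment = 22 * 1.8 / 10 = 4.0 kg/m3

4.0


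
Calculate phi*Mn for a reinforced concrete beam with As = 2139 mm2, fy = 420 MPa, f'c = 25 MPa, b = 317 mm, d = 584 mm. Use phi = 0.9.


a = As * fy / (0.85 * f'c * b)
= 2139 * 420 / (0.85 * 25 * 317)
= 133.365 mm
Mn = As * fy * (d - a/2) / 10^6
= 464.7477 kN-m
phi*Mn = 0.9 * 464.7477 = 418.27 kN-m

418.27


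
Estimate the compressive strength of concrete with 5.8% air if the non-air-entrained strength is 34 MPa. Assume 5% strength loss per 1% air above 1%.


Strength loss = (5.8 - 1) * 5 = 24.0%
f'c = 34 * (1 - 24.0/100)
= 25.84 MPa

25.84


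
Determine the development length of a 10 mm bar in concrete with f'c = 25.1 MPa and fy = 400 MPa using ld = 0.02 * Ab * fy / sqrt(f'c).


Ab = pi * 10^2 / 4 = 78.54 mm2
ld = 0.02 * 78.54 * 400 / sqrt(25.1)
= 125.4 mm

125.4


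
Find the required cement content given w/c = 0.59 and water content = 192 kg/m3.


Cement = water / (w/c)
= 192 / 0.59
= 325.4 kg/m3

325.4


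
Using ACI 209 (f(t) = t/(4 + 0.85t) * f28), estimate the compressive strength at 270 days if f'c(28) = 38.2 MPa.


f(270) = 270 / (4 + 0.85 * 270) * 38.2
= 270 / 233.5 * 38.2
= 44.17 MPa

44.17


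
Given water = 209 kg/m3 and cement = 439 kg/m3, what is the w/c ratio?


w/c = water / cement
w/c = 209 / 439 = 0.476

0.476


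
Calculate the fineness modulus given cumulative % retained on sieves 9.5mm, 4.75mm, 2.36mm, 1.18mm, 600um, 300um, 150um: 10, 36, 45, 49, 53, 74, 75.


FM = sum(cumulative % retained) / 100
= 342 / 100
= 3.42

3.42


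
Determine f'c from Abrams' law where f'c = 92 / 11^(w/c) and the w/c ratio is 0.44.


f'c = 92 / 11^0.44
= 92 / 2.872
= 32.03 MPa

32.03


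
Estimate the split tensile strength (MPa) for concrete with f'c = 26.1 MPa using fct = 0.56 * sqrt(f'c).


fct = 0.56 * sqrt(26.1)
= 0.56 * 5.109
= 2.861 MPa

2.861


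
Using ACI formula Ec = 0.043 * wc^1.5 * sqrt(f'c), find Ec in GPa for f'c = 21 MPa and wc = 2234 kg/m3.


Ec = 0.043 * 2234^1.5 * sqrt(21) / 1000
= 20.81 GPa

20.81


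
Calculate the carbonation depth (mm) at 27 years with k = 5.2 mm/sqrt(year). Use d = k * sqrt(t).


depth = k * sqrt(t)
= 5.2 * sqrt(27)
= 27.02 mm

27.02


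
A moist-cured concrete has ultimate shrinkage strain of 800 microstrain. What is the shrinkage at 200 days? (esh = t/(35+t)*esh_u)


esh(200) = 200 / (35 + 200) * 800
= 200 / 235 * 800
= 680.9 microstrain

680.9


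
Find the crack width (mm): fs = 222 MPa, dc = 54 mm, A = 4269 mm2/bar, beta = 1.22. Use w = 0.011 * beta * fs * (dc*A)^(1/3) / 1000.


w = 0.011 * beta * fs * (dc * A)^(1/3) / 1000
= 0.011 * 1.22 * 222 * (54 * 4269)^(1/3) / 1000
= 0.183 mm

0.183


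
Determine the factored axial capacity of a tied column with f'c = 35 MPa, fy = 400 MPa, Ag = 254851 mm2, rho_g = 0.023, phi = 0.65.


Ast = rho * Ag = 0.023 * 254851 = 5861.573 mm2
phi*Pn = 0.65 * 0.80 * (0.85 * 35 * (254851 - 5861.573) + 400 * 5861.573) / 1000
= 5071.07 kN

5071.07


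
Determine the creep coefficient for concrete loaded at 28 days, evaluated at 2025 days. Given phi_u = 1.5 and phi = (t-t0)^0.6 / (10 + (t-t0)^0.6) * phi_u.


dt = 2025 - 28 = 1997
phi = 1997^0.6 / (10 + 1997^0.6) * 1.5
= 1.358

1.358


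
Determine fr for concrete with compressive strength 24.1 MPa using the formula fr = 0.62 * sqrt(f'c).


fr = 0.62 * sqrt(24.1)
= 3.044 MPa

3.044


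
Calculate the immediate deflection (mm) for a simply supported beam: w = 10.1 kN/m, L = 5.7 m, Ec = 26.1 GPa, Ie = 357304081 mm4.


Convert: L = 5.7 m = 5700 mm, Ec = 26.1 GPa = 26100 MPa
delta = 5 * 10.1 * 5700^4 / (384 * 26100 * 357304081)
= 14.89 mm

14.89


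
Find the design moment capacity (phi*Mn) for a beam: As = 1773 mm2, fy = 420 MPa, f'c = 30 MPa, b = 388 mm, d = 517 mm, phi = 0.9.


a = As * fy / (0.85 * f'c * b)
= 1773 * 420 / (0.85 * 30 * 388)
= 75.2638 mm
Mn = As * fy * (d - a/2) / 10^6
= 356.9663 kN-m
phi*Mn = 0.9 * 356.9663 = 321.27 kN-m

321.27


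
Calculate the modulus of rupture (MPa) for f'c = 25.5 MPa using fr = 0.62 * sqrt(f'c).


fr = 0.62 * sqrt(25.5)
= 3.131 MPa

3.131


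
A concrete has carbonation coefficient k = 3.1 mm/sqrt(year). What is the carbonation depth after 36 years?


depth = k * sqrt(t)
= 3.1 * sqrt(36)
= 18.6 mm

18.6


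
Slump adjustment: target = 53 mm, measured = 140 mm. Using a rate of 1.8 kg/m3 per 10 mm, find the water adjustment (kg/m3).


Difference = 53 - 140 = -87 mm
Water adjustment = -87 * 1.8 / 10 = -15.7 kg/m3

-15.7


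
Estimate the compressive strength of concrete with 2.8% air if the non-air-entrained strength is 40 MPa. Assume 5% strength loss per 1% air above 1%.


Strength loss = (2.8 - 1) * 5 = 9.0%
f'c = 40 * (1 - 9.0/100)
= 36.4 MPa

36.4


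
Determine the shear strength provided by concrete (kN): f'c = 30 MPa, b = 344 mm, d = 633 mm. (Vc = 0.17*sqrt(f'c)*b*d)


Vc = 0.17 * sqrt(30) * 344 * 633 / 1000
= 202.76 kN

202.76


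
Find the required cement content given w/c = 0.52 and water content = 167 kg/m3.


Cement = water / (w/c)
= 167 / 0.52
= 321.2 kg/m3

321.2


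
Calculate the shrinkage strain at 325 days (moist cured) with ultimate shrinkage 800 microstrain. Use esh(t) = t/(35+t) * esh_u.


esh(325) = 325 / (35 + 325) * 800
= 325 / 360 * 800
= 722.2 microstrain

722.2


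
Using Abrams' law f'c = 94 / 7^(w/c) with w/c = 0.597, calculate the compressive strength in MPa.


f'c = 94 / 7^0.597
= 94 / 3.195
= 29.42 MPa

29.42


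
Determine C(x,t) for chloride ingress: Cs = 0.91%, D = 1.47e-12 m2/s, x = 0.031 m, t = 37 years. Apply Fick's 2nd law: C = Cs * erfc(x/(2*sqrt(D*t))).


t_seconds = 37 * 365.25 * 24 * 3600 = 1167631200.0 s
arg = 0.031 / (2 * sqrt(1.47e-12 * 1167631200.0))
= 0.3741
erfc(0.3741) = 0.5967
C = 0.91 * 0.5967 = 0.543%

0.543


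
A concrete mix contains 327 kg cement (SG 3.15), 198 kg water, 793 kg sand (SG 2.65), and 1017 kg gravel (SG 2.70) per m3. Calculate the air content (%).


Vol cement = 327 / (3.15 * 1000) = 0.10381 m3
Vol water = 198 / 1000 = 0.198 m3
Vol sand = 793 / (2.65 * 1000) = 0.299245 m3
Vol gravel = 1017 / (2.70 * 1000) = 0.376667 m3
Total solid + water volume = 0.977721 m3
Air = (1 - 0.977721) * 100 = 2.23%

2.23


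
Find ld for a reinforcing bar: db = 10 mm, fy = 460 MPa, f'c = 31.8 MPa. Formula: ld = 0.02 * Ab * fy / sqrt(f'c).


Ab = pi * 10^2 / 4 = 78.54 mm2
ld = 0.02 * 78.54 * 460 / sqrt(31.8)
= 128.1 mm

128.1


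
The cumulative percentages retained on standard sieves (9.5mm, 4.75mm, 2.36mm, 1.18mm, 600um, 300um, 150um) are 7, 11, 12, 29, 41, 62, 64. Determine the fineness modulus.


FM = sum(cumulative % retained) / 100
= 226 / 100
= 2.26

2.26


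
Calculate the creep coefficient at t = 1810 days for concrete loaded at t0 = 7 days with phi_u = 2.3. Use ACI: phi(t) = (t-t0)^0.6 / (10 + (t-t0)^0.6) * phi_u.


dt = 1810 - 7 = 1803
phi = 1803^0.6 / (10 + 1803^0.6) * 2.3
= 2.07

2.07


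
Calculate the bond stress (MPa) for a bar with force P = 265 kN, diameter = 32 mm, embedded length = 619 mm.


u = P / (pi * db * ld)
= 265 * 1000 / (pi * 32 * 619)
= 4.258 MPa

4.258


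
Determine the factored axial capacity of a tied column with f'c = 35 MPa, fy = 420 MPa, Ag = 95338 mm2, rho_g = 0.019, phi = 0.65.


Ast = rho * Ag = 0.019 * 95338 = 1811.422 mm2
phi*Pn = 0.65 * 0.80 * (0.85 * 35 * (95338 - 1811.422) + 420 * 1811.422) / 1000
= 1842.47 kN

1842.47


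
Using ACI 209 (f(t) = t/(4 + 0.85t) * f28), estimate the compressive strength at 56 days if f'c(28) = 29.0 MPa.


f(56) = 56 / (4 + 0.85 * 56) * 29.0
= 56 / 51.6 * 29.0
= 31.47 MPa

31.47


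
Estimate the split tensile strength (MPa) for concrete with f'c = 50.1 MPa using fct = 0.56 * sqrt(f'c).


fct = 0.56 * sqrt(50.1)
= 0.56 * 7.078
= 3.964 MPa

3.964


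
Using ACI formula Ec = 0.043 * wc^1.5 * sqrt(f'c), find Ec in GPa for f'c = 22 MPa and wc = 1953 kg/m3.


Ec = 0.043 * 1953^1.5 * sqrt(22) / 1000
= 17.41 GPa

17.41


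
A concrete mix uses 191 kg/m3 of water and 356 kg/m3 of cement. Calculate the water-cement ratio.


w/c = water / cement
w/c = 191 / 356 = 0.537

0.537


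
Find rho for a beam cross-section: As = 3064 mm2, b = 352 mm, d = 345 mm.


rho = As / (b * d)
= 3064 / (352 * 345)
= 0.0252

0.0252


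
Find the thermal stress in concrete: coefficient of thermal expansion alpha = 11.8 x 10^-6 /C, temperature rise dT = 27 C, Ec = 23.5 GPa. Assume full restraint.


sigma = alpha * dT * Ec
= 11.8e-6 * 27 * 23.5 * 1000
= 7.487 MPa

7.487


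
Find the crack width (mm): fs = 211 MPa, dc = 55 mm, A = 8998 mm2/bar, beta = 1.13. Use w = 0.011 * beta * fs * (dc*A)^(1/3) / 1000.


w = 0.011 * beta * fs * (dc * A)^(1/3) / 1000
= 0.011 * 1.13 * 211 * (55 * 8998)^(1/3) / 1000
= 0.207 mm

0.207


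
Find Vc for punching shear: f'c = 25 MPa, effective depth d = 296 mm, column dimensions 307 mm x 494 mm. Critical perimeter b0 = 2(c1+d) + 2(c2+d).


b0 = 2*(307 + 296) + 2*(494 + 296) = 2786 mm
Vc = 0.33 * sqrt(25) * 2786 * 296 / 1000
= 1360.68 kN

1360.68


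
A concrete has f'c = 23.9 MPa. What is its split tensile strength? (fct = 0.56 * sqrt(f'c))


fct = 0.56 * sqrt(23.9)
= 0.56 * 4.889
= 2.738 MPa

2.738


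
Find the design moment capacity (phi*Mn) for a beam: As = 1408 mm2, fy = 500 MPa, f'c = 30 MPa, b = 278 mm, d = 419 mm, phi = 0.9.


a = As * fy / (0.85 * f'c * b)
= 1408 * 500 / (0.85 * 30 * 278)
= 99.3088 mm
Mn = As * fy * (d - a/2) / 10^6
= 260.0193 kN-m
phi*Mn = 0.9 * 260.0193 = 234.02 kN-m

234.02


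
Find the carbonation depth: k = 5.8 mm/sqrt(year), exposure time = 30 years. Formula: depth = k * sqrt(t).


depth = k * sqrt(t)
= 5.8 * sqrt(30)
= 31.77 mm

31.77


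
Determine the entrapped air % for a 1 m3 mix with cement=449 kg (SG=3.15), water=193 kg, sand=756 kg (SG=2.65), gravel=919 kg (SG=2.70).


Vol cement = 449 / (3.15 * 1000) = 0.14254 m3
Vol water = 193 / 1000 = 0.193 m3
Vol sand = 756 / (2.65 * 1000) = 0.285283 m3
Vol gravel = 919 / (2.70 * 1000) = 0.34037 m3
Total solid + water volume = 0.961193 m3
Air = (1 - 0.961193) * 100 = 3.88%

3.88


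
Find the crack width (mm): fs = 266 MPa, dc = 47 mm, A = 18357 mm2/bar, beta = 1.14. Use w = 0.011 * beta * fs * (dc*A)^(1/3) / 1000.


w = 0.011 * beta * fs * (dc * A)^(1/3) / 1000
= 0.011 * 1.14 * 266 * (47 * 18357)^(1/3) / 1000
= 0.318 mm

0.318


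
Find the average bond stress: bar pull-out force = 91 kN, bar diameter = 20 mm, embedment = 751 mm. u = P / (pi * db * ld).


u = P / (pi * db * ld)
= 91 * 1000 / (pi * 20 * 751)
= 1.929 MPa

1.929


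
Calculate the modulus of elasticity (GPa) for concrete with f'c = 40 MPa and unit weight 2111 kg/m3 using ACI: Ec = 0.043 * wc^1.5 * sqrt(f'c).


Ec = 0.043 * 2111^1.5 * sqrt(40) / 1000
= 26.38 GPa

26.38


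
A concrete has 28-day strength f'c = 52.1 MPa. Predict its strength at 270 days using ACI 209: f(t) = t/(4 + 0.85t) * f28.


f(270) = 270 / (4 + 0.85 * 270) * 52.1
= 270 / 233.5 * 52.1
= 60.24 MPa

60.24


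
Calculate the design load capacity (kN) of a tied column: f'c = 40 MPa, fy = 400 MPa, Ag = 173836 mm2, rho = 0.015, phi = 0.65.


Ast = rho * Ag = 0.015 * 173836 = 2607.54 mm2
phi*Pn = 0.65 * 0.80 * (0.85 * 40 * (173836 - 2607.54) + 400 * 2607.54) / 1000
= 3569.69 kN

3569.69


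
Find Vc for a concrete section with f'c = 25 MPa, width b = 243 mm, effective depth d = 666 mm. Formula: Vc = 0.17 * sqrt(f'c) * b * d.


Vc = 0.17 * sqrt(25) * 243 * 666 / 1000
= 137.56 kN

137.56


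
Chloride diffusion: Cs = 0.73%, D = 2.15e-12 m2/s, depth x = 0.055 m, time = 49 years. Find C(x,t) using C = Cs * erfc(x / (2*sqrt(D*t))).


t_seconds = 49 * 365.25 * 24 * 3600 = 1546322400.0 s
arg = 0.055 / (2 * sqrt(2.15e-12 * 1546322400.0))
= 0.4769
erfc(0.4769) = 0.5
C = 0.73 * 0.5 = 0.365%

0.365


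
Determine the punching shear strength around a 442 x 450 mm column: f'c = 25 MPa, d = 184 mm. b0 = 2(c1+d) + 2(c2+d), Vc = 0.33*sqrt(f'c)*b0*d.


b0 = 2*(442 + 184) + 2*(450 + 184) = 2520 mm
Vc = 0.33 * sqrt(25) * 2520 * 184 / 1000
= 765.07 kN

765.07


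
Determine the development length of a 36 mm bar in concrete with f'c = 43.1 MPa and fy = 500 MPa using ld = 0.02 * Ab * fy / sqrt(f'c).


Ab = pi * 36^2 / 4 = 1017.876 mm2
ld = 0.02 * 1017.876 * 500 / sqrt(43.1)
= 1550.4 mm

1550.4


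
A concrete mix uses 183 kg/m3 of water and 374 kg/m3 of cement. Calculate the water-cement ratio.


w/c = water / cement
w/c = 183 / 374 = 0.489

0.489


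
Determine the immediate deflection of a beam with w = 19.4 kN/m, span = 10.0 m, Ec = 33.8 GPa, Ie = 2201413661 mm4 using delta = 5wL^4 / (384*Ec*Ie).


Convert: L = 10.0 m = 10000 mm, Ec = 33.8 GPa = 33800 MPa
delta = 5 * 19.4 * 10000^4 / (384 * 33800 * 2201413661)
= 33.95 mm

33.95


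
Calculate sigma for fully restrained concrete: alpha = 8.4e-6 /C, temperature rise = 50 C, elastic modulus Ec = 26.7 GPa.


sigma = alpha * dT * Ec
= 8.4e-6 * 50 * 26.7 * 1000
= 11.214 MPa

11.214


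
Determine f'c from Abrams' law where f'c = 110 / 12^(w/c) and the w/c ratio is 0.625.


f'c = 110 / 12^0.625
= 110 / 4.726
= 23.28 MPa

23.28


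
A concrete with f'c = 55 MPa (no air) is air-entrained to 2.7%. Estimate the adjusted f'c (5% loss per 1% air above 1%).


Strength loss = (2.7 - 1) * 5 = 8.5%
f'c = 55 * (1 - 8.5/100)
= 50.33 MPa

50.33


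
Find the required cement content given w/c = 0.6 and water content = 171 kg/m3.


Cement = water / (w/c)
= 171 / 0.6
= 285.0 kg/m3

285.0


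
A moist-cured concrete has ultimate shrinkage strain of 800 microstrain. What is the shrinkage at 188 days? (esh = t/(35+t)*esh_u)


esh(188) = 188 / (35 + 188) * 800
= 188 / 223 * 800
= 674.4 microstrain

674.4
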